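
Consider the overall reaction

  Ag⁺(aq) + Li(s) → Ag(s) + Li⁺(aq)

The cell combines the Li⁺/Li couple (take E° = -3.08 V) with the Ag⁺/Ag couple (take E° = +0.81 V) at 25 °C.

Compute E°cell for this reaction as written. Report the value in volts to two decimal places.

+3.89 V

The Ag⁺/Ag couple has the higher reduction potential, so it is the cathode; Li⁺/Li is oxidised at the anode.
E°cell = E°(cathode) − E°(anode) = (+0.81) − (-3.08) = +3.89 V.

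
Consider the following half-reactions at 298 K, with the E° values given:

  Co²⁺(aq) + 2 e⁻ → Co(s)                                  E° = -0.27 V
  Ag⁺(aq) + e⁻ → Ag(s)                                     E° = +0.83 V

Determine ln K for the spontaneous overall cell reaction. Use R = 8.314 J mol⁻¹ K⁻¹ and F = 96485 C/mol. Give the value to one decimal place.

85.7

Cathode: Ag⁺/Ag; anode: Co²⁺/Co. E°cell = (+0.83) − (-0.27) = +1.10 V, with n = 2.
ΔG° = −nFE° = −RT ln K, so ln K = nFE°/(RT) = (2)(96485)(+1.10) / ((8.314)(298)) = 85.675.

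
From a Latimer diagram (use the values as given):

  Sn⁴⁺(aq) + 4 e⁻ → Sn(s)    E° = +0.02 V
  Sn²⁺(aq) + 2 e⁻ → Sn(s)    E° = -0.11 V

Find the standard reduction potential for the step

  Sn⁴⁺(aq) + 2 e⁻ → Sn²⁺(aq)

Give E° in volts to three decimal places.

+0.150 V

Sequential free energies add, so n₃E°₃ = n₁E°₁ + n₂E°₂.
With n₃ = 4, and the known step contributing 2×(-0.11) V, the unknown satisfies 2·E° = 4×(+0.02) − 2×(-0.11) = +0.300.
E° = +0.300 / 2 = +0.150 V.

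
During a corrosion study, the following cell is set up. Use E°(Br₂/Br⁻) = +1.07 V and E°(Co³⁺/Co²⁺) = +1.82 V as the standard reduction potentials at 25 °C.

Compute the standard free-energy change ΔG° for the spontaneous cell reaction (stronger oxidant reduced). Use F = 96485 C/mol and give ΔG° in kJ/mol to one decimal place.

-144.7 kJ/mol

Co³⁺/Co²⁺ (E° = +1.82 V) is the cathode; Br₂/Br⁻ (E° = +1.07 V) is the anode, so E°cell = +0.75 V.
Balancing electrons gives n = 2 (lcm of 1 and 2).
ΔG° = −nFE° = −(2)(96485)(+0.75) = -144,728 J = -144.7 kJ/mol.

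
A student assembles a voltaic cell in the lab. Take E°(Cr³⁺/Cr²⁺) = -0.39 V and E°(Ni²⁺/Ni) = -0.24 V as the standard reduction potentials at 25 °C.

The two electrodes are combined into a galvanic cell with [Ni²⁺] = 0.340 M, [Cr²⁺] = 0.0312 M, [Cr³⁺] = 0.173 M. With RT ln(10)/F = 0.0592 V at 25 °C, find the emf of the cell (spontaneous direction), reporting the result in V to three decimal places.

+0.092 V

Ni²⁺/Ni is the cathode (higher E°), Cr³⁺/Cr²⁺ the anode: E°cell = -0.24 − (-0.39) = +0.15 V, n = 2.
Overall: Ni²⁺(aq) + 2 Cr²⁺(aq) → Ni(s) + 2 Cr³⁺(aq)
Q = [Cr³⁺]^2 / ([Ni²⁺]·[Cr²⁺]^2); log Q = 1.956.
E = E° − (0.0592/n) log Q = +0.15 − (0.0592/2)(1.956) = +0.092 V.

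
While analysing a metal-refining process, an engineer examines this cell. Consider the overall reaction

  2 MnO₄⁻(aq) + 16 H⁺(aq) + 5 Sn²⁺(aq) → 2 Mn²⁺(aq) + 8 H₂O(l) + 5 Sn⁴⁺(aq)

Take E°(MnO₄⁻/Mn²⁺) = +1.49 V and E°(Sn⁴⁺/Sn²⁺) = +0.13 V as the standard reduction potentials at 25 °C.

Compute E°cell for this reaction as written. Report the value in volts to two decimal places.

The MnO₄⁻/Mn²⁺ couple has the higher reduction potential, so it is the cathode; Sn⁴⁺/Sn²⁺ is oxidised at the anode.
E°cell = E°(cathode) − E°(anode) = (+1.49) − (+0.13) = +1.36 V.

+1.36 V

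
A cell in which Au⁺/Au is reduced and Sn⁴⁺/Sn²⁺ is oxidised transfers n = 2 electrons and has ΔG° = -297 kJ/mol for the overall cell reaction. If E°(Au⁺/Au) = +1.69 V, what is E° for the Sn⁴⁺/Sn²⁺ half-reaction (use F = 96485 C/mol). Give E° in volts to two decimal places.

E°cell = −ΔG°/(nF) = −(-297×10³)/((2)(96485)) = +1.539 V.
Since Au⁺/Au is the cathode and Sn⁴⁺/Sn²⁺ the anode, E°cell = E°(Au⁺/Au) − E°(Sn⁴⁺/Sn²⁺).
So E°(Sn⁴⁺/Sn²⁺) = E°(Au⁺/Au) − E°cell = (+1.69) − (+1.539) = +0.15 V.

+0.15 V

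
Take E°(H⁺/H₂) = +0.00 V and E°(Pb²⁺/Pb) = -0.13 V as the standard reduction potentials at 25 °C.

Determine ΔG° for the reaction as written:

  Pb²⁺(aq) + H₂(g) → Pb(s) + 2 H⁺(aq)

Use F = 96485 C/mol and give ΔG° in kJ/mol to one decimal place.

As written, Pb²⁺/Pb is reduced (cathode) and H⁺/H₂ is oxidised (anode), so E°cell = (-0.13) − (+0.00) = -0.13 V.
Balancing electrons gives n = 2.
ΔG° = −nFE° = −(2)(96485)(-0.13) = 25,086 J = +25.1 kJ/mol.

+25.1 kJ/mol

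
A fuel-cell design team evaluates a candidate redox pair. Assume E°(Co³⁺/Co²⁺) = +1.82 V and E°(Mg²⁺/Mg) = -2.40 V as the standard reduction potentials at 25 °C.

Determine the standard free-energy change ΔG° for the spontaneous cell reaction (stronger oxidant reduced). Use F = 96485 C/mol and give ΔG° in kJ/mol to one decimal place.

Co³⁺/Co²⁺ (E° = +1.82 V) is the cathode; Mg²⁺/Mg (E° = -2.40 V) is the anode, so E°cell = +4.22 V.
Balancing electrons gives n = 2 (lcm of 1 and 2).
ΔG° = −nFE° = −(2)(96485)(+4.22) = -814,333 J = -814.3 kJ/mol.

-814.3 kJ/mol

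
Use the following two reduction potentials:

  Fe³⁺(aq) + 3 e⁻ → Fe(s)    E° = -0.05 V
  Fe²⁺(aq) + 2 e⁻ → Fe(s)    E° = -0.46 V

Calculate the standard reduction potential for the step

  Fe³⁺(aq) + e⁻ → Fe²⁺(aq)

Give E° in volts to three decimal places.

+0.770 V

Sequential free energies add, so n₃E°₃ = n₁E°₁ + n₂E°₂.
With n₃ = 3, and the known step contributing 2×(-0.46) V, the unknown satisfies 1·E° = 3×(-0.05) − 2×(-0.46) = +0.770.
E° = +0.770 / 1 = +0.770 V.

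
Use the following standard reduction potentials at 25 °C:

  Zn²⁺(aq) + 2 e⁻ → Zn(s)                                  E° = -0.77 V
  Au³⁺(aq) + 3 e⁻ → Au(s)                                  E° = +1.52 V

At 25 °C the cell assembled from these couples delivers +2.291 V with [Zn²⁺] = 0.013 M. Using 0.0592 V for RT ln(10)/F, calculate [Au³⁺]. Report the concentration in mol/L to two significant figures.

Au³⁺/Au is the cathode, Zn²⁺/Zn the anode: E°cell = +2.29 V, n = 6.
Overall reaction: 2 Au³⁺(aq) + 3 Zn(s) → 2 Au(s) + 3 Zn²⁺(aq); Q = [Zn²⁺]^3/[Au³⁺]^2.
From E = E° − (0.0592/n) log Q: log Q = (E° − E)·n/0.0592 = (+2.29 − (+2.291))·6/0.0592 = -0.1014.
So 2·log[Au³⁺] = 3·log(0.013) − log Q = -5.6582 − (-0.1014) = -5.5568; log[Au³⁺] = -5.5568 / 2 = -2.7784; [Au³⁺] = 10^(-2.7784) ≈ 0.0017 M.

0.0017 M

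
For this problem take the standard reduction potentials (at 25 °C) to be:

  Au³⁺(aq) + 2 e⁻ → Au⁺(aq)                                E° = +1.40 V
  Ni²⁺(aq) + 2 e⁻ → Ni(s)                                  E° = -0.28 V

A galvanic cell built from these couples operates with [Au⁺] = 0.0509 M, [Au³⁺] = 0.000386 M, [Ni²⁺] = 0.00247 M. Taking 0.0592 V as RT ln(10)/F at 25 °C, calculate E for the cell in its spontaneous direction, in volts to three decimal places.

Au³⁺/Au⁺ is the cathode (higher E°), Ni²⁺/Ni the anode: E°cell = +1.40 − (-0.28) = +1.68 V, n = 2.
Overall: Au³⁺(aq) + Ni(s) → Au⁺(aq) + Ni²⁺(aq)
Q = [Au⁺]·[Ni²⁺] / ([Au³⁺]); log Q = -0.487.
E = E° − (0.0592/n) log Q = +1.68 − (0.0592/2)(-0.487) = +1.694 V.

+1.694 V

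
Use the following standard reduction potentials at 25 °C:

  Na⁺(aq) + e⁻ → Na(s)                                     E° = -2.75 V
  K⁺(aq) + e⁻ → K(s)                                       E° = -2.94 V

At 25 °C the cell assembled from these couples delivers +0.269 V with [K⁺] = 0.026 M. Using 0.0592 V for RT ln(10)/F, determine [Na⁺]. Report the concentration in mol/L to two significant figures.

Na⁺/Na is the cathode, K⁺/K the anode: E°cell = +0.19 V, n = 1.
Overall reaction: Na⁺(aq) + K(s) → Na(s) + K⁺(aq); Q = [K⁺]^1/[Na⁺]^1.
From E = E° − (0.0592/n) log Q: log Q = (E° − E)·n/0.0592 = (+0.19 − (+0.269))·1/0.0592 = -1.3345.
So 1·log[Na⁺] = 1·log(0.026) − log Q = -1.5850 − (-1.3345) = -0.2505; [Na⁺] = 10^(-0.2505) ≈ 0.56 M.

0.56 M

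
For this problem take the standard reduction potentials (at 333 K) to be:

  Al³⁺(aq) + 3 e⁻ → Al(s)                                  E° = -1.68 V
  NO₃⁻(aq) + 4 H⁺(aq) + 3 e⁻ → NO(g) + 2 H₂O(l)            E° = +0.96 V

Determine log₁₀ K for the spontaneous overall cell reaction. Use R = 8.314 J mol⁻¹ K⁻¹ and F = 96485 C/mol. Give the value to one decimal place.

Cathode: NO₃⁻/NO; anode: Al³⁺/Al. E°cell = (+0.96) − (-1.68) = +2.64 V, with n = 3.
ΔG° = −nFE° = −RT ln K, so ln K = nFE°/(RT) = (3)(96485)(+2.64) / ((8.314)(333)) = 276.014.
log₁₀ K = 276.014 / ln 10 = 119.9.

119.9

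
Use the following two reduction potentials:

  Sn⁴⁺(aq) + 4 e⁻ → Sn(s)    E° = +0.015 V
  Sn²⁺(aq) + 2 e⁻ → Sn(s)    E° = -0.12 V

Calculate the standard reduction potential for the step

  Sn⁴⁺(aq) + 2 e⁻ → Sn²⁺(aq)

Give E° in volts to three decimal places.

Sequential free energies add, so n₃E°₃ = n₁E°₁ + n₂E°₂.
With n₃ = 4, and the known step contributing 2×(-0.12) V, the unknown satisfies 2·E° = 4×(+0.015) − 2×(-0.12) = +0.300.
E° = +0.300 / 2 = +0.150 V.

+0.150 V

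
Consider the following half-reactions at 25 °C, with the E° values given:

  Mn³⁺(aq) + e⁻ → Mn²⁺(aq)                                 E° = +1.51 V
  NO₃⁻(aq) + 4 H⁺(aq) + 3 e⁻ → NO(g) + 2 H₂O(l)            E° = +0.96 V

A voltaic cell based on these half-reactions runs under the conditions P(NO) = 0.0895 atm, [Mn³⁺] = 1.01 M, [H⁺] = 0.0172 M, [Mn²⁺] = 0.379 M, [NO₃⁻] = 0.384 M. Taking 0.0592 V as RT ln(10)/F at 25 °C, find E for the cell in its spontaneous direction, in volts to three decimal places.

+0.702 V

Mn³⁺/Mn²⁺ is the cathode (higher E°), NO₃⁻/NO the anode: E°cell = +1.51 − (+0.96) = +0.55 V, n = 3.
Overall: 3 Mn³⁺(aq) + NO(g) + 2 H₂O(l) → 3 Mn²⁺(aq) + NO₃⁻(aq) + 4 H⁺(aq)
Q = [Mn²⁺]^3·[NO₃⁻]·[H⁺]^4 / ([Mn³⁺]^3·P(NO)); log Q = -7.702.
E = E° − (0.0592/n) log Q = +0.55 − (0.0592/3)(-7.702) = +0.702 V.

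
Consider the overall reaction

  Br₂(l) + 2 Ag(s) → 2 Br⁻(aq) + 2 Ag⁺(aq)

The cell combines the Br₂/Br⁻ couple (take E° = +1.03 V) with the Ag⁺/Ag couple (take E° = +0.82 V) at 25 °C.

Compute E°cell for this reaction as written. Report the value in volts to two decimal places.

+0.21 V

The Br₂/Br⁻ couple has the higher reduction potential, so it is the cathode; Ag⁺/Ag is oxidised at the anode.
E°cell = E°(cathode) − E°(anode) = (+1.03) − (+0.82) = +0.21 V.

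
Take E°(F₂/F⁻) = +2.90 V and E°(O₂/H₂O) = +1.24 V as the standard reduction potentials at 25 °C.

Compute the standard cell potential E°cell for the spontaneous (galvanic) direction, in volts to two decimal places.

+1.66 V

The F₂/F⁻ couple has the higher reduction potential, so it is the cathode; O₂/H₂O is oxidised at the anode.
E°cell = E°(cathode) − E°(anode) = (+2.90) − (+1.24) = +1.66 V.
Since E°cell > 0, the reaction is spontaneous under standard conditions.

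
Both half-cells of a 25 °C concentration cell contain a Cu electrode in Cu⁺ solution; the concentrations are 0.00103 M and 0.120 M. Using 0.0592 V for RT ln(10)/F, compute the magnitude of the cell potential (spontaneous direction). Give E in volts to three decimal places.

+0.122 V

For a concentration cell E°cell = 0. The 0.120 M side is the cathode (reduction is favoured where [Cu⁺] is higher).
With n = 1, E = −(0.0592/1) log([Cu⁺]ₐₙ/[Cu⁺]꜀ₐₜ) = −(0.0592/1) log(0.00103/0.12) = −(0.0592/1)(-2.066) = +0.122 V.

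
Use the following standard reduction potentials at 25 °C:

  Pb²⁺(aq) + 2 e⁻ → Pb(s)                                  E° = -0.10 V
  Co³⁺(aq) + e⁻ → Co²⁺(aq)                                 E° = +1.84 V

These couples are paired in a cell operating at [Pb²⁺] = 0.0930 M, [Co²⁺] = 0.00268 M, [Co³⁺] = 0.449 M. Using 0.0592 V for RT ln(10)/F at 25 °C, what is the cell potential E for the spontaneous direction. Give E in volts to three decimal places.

+2.102 V

Co³⁺/Co²⁺ is the cathode (higher E°), Pb²⁺/Pb the anode: E°cell = +1.84 − (-0.10) = +1.94 V, n = 2.
Overall: 2 Co³⁺(aq) + Pb(s) → 2 Co²⁺(aq) + Pb²⁺(aq)
Q = [Co²⁺]^2·[Pb²⁺] / ([Co³⁺]^2); log Q = -5.480.
E = E° − (0.0592/n) log Q = +1.94 − (0.0592/2)(-5.480) = +2.102 V.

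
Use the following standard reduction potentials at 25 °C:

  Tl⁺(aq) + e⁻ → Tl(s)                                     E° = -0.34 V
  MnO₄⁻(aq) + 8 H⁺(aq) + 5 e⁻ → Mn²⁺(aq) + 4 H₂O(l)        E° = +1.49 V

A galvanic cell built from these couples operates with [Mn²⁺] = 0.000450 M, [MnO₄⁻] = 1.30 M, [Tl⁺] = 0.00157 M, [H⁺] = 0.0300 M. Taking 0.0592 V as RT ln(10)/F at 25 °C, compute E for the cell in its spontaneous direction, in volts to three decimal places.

+1.893 V

MnO₄⁻/Mn²⁺ is the cathode (higher E°), Tl⁺/Tl the anode: E°cell = +1.49 − (-0.34) = +1.83 V, n = 5.
Overall: MnO₄⁻(aq) + 8 H⁺(aq) + 5 Tl(s) → Mn²⁺(aq) + 4 H₂O(l) + 5 Tl⁺(aq)
Q = [Mn²⁺]·[Tl⁺]^5 / ([MnO₄⁻]·[H⁺]^8); log Q = -5.298.
E = E° − (0.0592/n) log Q = +1.83 − (0.0592/5)(-5.298) = +1.893 V.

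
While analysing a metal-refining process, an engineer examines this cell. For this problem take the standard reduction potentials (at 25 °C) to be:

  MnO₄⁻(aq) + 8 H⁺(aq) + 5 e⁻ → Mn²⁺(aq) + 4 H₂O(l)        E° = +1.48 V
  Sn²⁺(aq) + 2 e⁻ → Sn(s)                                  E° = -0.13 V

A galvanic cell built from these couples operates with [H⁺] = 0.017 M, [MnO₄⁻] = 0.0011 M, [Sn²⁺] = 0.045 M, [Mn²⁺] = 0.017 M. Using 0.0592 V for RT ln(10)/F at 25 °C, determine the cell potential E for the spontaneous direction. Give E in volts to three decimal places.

MnO₄⁻/Mn²⁺ is the cathode (higher E°), Sn²⁺/Sn the anode: E°cell = +1.48 − (-0.13) = +1.61 V, n = 10.
Overall: 2 MnO₄⁻(aq) + 16 H⁺(aq) + 5 Sn(s) → 2 Mn²⁺(aq) + 8 H₂O(l) + 5 Sn²⁺(aq)
Q = [Mn²⁺]^2·[Sn²⁺]^5 / ([MnO₄⁻]^2·[H⁺]^16); log Q = 23.957.
E = E° − (0.0592/n) log Q = +1.61 − (0.0592/10)(23.957) = +1.468 V.

+1.468 V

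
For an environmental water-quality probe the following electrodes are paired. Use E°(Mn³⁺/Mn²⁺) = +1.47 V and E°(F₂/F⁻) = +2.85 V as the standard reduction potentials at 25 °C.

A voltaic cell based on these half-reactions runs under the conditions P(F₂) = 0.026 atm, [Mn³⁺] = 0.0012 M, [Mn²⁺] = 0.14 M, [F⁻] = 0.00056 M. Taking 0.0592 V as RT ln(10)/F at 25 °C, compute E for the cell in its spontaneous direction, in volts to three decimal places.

+1.648 V

F₂/F⁻ is the cathode (higher E°), Mn³⁺/Mn²⁺ the anode: E°cell = +2.85 − (+1.47) = +1.38 V, n = 2.
Overall: F₂(g) + 2 Mn²⁺(aq) → 2 F⁻(aq) + 2 Mn³⁺(aq)
Q = [F⁻]^2·[Mn³⁺]^2 / (P(F₂)·[Mn²⁺]^2); log Q = -9.052.
E = E° − (0.0592/n) log Q = +1.38 − (0.0592/2)(-9.052) = +1.648 V.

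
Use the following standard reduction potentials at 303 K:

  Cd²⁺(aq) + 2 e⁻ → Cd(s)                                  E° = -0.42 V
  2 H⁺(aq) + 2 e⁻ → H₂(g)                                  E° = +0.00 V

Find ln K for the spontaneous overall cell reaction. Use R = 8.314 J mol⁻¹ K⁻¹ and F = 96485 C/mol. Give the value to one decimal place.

32.2

Cathode: H⁺/H₂; anode: Cd²⁺/Cd. E°cell = (+0.00) − (-0.42) = +0.42 V, with n = 2.
ΔG° = −nFE° = −RT ln K, so ln K = nFE°/(RT) = (2)(96485)(+0.42) / ((8.314)(303)) = 32.173.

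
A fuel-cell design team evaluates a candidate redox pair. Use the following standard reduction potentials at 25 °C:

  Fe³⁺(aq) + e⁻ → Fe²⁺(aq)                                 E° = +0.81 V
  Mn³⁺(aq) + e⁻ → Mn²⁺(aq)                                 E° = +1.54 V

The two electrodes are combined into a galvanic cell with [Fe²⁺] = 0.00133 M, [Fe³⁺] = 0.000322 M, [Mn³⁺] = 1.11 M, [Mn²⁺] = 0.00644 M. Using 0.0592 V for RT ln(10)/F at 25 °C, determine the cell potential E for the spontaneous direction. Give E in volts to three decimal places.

Mn³⁺/Mn²⁺ is the cathode (higher E°), Fe³⁺/Fe²⁺ the anode: E°cell = +1.54 − (+0.81) = +0.73 V, n = 1.
Overall: Mn³⁺(aq) + Fe²⁺(aq) → Mn²⁺(aq) + Fe³⁺(aq)
Q = [Mn²⁺]·[Fe³⁺] / ([Mn³⁺]·[Fe²⁺]); log Q = -2.852.
E = E° − (0.0592/n) log Q = +0.73 − (0.0592/1)(-2.852) = +0.899 V.

+0.899 V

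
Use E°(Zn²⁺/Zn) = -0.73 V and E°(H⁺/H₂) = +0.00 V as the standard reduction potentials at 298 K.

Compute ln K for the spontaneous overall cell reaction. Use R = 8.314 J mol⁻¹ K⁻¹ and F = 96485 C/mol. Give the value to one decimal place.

Cathode: H⁺/H₂; anode: Zn²⁺/Zn. E°cell = (+0.00) − (-0.73) = +0.73 V, with n = 2.
ΔG° = −nFE° = −RT ln K, so ln K = nFE°/(RT) = (2)(96485)(+0.73) / ((8.314)(298)) = 56.857.

56.9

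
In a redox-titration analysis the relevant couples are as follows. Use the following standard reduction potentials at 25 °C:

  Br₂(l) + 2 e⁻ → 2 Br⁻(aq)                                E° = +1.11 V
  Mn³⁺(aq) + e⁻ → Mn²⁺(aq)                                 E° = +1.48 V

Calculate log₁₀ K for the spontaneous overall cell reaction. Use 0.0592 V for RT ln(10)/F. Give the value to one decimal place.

12.5

Cathode: Mn³⁺/Mn²⁺; anode: Br₂/Br⁻. E°cell = +0.37 V, n = 2.
log K = nE°cell / 0.0592 = (2)(+0.37) / 0.0592 = 12.5.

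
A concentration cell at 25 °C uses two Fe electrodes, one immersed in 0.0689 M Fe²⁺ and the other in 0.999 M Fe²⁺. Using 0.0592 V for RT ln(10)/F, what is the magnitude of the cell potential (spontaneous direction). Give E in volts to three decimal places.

For a concentration cell E°cell = 0. The 0.999 M side is the cathode (reduction is favoured where [Fe²⁺] is higher).
With n = 2, E = −(0.0592/2) log([Fe²⁺]ₐₙ/[Fe²⁺]꜀ₐₜ) = −(0.0592/2) log(0.0689/0.999) = −(0.0592/2)(-1.161) = +0.034 V.

+0.034 V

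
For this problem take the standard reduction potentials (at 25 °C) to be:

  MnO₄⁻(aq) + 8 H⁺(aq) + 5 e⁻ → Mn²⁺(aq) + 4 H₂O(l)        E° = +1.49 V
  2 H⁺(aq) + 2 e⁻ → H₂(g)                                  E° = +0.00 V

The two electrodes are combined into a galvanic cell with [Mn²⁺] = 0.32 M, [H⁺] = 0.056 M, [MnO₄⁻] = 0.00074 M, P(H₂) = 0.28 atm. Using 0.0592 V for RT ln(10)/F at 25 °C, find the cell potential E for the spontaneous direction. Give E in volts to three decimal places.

+1.398 V

MnO₄⁻/Mn²⁺ is the cathode (higher E°), H⁺/H₂ the anode: E°cell = +1.49 − (+0.00) = +1.49 V, n = 10.
Overall: 2 MnO₄⁻(aq) + 6 H⁺(aq) + 5 H₂(g) → 2 Mn²⁺(aq) + 8 H₂O(l)
Q = [Mn²⁺]^2 / ([MnO₄⁻]^2·[H⁺]^6·P(H₂)^5); log Q = 15.547.
E = E° − (0.0592/n) log Q = +1.49 − (0.0592/10)(15.547) = +1.398 V.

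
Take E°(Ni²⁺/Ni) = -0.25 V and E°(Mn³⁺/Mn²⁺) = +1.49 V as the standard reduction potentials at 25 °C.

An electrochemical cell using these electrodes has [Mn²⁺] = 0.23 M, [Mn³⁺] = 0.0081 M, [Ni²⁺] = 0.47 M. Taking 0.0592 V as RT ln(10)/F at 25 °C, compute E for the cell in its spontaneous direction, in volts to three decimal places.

+1.664 V

Mn³⁺/Mn²⁺ is the cathode (higher E°), Ni²⁺/Ni the anode: E°cell = +1.49 − (-0.25) = +1.74 V, n = 2.
Overall: 2 Mn³⁺(aq) + Ni(s) → 2 Mn²⁺(aq) + Ni²⁺(aq)
Q = [Mn²⁺]^2·[Ni²⁺] / ([Mn³⁺]^2); log Q = 2.579.
E = E° − (0.0592/n) log Q = +1.74 − (0.0592/2)(2.579) = +1.664 V.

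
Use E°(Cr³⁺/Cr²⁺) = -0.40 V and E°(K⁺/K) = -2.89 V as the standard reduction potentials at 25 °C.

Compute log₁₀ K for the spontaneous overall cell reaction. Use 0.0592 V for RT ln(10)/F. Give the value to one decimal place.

Cathode: Cr³⁺/Cr²⁺; anode: K⁺/K. E°cell = +2.49 V, n = 1.
log K = nE°cell / 0.0592 = (1)(+2.49) / 0.0592 = 42.1.

42.1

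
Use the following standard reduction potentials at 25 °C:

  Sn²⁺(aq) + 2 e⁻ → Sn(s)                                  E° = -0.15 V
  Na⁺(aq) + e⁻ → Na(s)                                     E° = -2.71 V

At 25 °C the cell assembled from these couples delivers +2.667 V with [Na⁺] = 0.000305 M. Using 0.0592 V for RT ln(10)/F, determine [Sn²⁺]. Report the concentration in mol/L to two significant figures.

Sn²⁺/Sn is the cathode, Na⁺/Na the anode: E°cell = +2.56 V, n = 2.
Overall reaction: Sn²⁺(aq) + 2 Na(s) → Sn(s) + 2 Na⁺(aq); Q = [Na⁺]^2/[Sn²⁺]^1.
From E = E° − (0.0592/n) log Q: log Q = (E° − E)·n/0.0592 = (+2.56 − (+2.667))·2/0.0592 = -3.6149.
So 1·log[Sn²⁺] = 2·log(0.000305) − log Q = -7.0314 − (-3.6149) = -3.4165; [Sn²⁺] = 10^(-3.4165) ≈ 0.00038 M.

0.00038 M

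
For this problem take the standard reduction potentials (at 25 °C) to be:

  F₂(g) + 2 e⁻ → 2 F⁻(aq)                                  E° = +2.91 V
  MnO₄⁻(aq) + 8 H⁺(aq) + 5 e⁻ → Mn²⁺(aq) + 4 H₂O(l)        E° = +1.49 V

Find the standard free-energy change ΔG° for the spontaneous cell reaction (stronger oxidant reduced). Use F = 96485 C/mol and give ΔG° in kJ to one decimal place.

F₂/F⁻ (E° = +2.91 V) is the cathode; MnO₄⁻/Mn²⁺ (E° = +1.49 V) is the anode, so E°cell = +1.42 V.
Balancing electrons gives n = 10 (lcm of 2 and 5).
ΔG° = −nFE° = −(10)(96485)(+1.42) = -1,370,087 J = -1370.1 kJ.

-1370.1 kJ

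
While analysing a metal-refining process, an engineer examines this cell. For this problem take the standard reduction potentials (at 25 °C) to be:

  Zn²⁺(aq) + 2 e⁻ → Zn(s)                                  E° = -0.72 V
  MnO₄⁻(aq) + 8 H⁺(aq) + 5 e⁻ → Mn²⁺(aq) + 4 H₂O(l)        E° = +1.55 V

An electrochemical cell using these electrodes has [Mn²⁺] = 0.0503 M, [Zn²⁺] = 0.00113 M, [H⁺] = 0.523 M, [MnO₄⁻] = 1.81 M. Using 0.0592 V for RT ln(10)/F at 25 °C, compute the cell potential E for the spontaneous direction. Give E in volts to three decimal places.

MnO₄⁻/Mn²⁺ is the cathode (higher E°), Zn²⁺/Zn the anode: E°cell = +1.55 − (-0.72) = +2.27 V, n = 10.
Overall: 2 MnO₄⁻(aq) + 16 H⁺(aq) + 5 Zn(s) → 2 Mn²⁺(aq) + 8 H₂O(l) + 5 Zn²⁺(aq)
Q = [Mn²⁺]^2·[Zn²⁺]^5 / ([MnO₄⁻]^2·[H⁺]^16); log Q = -13.343.
E = E° − (0.0592/n) log Q = +2.27 − (0.0592/10)(-13.343) = +2.349 V.

+2.349 V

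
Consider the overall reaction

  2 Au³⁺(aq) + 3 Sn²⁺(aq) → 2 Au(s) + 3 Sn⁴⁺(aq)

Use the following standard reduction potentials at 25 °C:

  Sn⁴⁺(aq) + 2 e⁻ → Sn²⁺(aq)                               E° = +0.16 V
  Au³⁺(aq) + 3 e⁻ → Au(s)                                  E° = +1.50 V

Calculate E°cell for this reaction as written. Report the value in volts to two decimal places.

The Au³⁺/Au couple has the higher reduction potential, so it is the cathode; Sn⁴⁺/Sn²⁺ is oxidised at the anode.
E°cell = E°(cathode) − E°(anode) = (+1.50) − (+0.16) = +1.34 V.
Since E°cell > 0, the reaction is spontaneous under standard conditions.

+1.34 V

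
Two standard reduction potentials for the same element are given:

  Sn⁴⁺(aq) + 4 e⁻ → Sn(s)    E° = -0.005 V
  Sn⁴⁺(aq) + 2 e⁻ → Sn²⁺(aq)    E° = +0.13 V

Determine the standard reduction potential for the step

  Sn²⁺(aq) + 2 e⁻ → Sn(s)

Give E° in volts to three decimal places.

Sequential free energies add, so n₃E°₃ = n₁E°₁ + n₂E°₂.
With n₃ = 4, and the known step contributing 2×(+0.13) V, the unknown satisfies 2·E° = 4×(-0.005) − 2×(+0.13) = -0.280.
E° = -0.280 / 2 = -0.140 V.

-0.140 V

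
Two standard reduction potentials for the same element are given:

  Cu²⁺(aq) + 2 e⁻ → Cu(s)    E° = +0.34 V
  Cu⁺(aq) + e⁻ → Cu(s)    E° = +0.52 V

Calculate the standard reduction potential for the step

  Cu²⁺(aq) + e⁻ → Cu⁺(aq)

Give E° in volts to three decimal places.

Sequential free energies add, so n₃E°₃ = n₁E°₁ + n₂E°₂.
With n₃ = 2, and the known step contributing 1×(+0.52) V, the unknown satisfies 1·E° = 2×(+0.34) − 1×(+0.52) = +0.160.
E° = +0.160 / 1 = +0.160 V.

+0.160 V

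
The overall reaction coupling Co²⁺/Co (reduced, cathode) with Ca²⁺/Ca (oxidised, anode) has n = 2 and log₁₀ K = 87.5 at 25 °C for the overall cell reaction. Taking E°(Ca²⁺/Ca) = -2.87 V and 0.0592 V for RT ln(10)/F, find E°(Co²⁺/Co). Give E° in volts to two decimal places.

-0.28 V

E°cell = (0.0592/n)·log K = (0.0592/2)(87.5) = +2.590 V.
Since Co²⁺/Co is the cathode and Ca²⁺/Ca the anode, E°cell = E°(Co²⁺/Co) − E°(Ca²⁺/Ca).
So E°(Co²⁺/Co) = E°cell + E°(Ca²⁺/Ca) = +2.590 + (-2.87) = -0.28 V.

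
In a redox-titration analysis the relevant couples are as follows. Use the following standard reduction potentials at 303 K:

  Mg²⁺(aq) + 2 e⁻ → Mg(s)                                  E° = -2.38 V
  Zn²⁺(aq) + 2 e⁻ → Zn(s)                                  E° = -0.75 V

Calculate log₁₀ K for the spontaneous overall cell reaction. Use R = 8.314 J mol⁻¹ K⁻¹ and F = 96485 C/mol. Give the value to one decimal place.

54.2

Cathode: Zn²⁺/Zn; anode: Mg²⁺/Mg. E°cell = (-0.75) − (-2.38) = +1.63 V, with n = 2.
ΔG° = −nFE° = −RT ln K, so ln K = nFE°/(RT) = (2)(96485)(+1.63) / ((8.314)(303)) = 124.860.
log₁₀ K = 124.860 / ln 10 = 54.2.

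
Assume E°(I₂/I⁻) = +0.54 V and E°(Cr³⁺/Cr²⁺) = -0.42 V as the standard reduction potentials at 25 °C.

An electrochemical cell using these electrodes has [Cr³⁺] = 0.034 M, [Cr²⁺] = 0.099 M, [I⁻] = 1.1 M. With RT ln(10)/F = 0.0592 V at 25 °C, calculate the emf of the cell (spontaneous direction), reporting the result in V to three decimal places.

+0.985 V

I₂/I⁻ is the cathode (higher E°), Cr³⁺/Cr²⁺ the anode: E°cell = +0.54 − (-0.42) = +0.96 V, n = 2.
Overall: I₂(s) + 2 Cr²⁺(aq) → 2 I⁻(aq) + 2 Cr³⁺(aq)
Q = [I⁻]^2·[Cr³⁺]^2 / ([Cr²⁺]^2); log Q = -0.846.
E = E° − (0.0592/n) log Q = +0.96 − (0.0592/2)(-0.846) = +0.985 V.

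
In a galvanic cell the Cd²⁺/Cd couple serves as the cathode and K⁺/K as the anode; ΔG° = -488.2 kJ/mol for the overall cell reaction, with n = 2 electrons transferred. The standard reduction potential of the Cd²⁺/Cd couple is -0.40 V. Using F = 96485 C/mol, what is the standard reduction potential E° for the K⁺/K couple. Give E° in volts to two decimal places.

E°cell = −ΔG°/(nF) = −(-488.2×10³)/((2)(96485)) = +2.530 V.
Since Cd²⁺/Cd is the cathode and K⁺/K the anode, E°cell = E°(Cd²⁺/Cd) − E°(K⁺/K).
So E°(K⁺/K) = E°(Cd²⁺/Cd) − E°cell = (-0.40) − (+2.530) = -2.93 V.

-2.93 V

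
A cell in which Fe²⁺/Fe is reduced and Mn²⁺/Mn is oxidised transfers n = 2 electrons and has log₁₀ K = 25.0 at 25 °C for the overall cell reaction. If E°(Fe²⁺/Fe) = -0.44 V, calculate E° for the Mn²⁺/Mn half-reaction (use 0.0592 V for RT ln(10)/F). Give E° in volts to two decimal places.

E°cell = (0.0592/n)·log K = (0.0592/2)(25.0) = +0.740 V.
Since Fe²⁺/Fe is the cathode and Mn²⁺/Mn the anode, E°cell = E°(Fe²⁺/Fe) − E°(Mn²⁺/Mn).
So E°(Mn²⁺/Mn) = E°(Fe²⁺/Fe) − E°cell = (-0.44) − (+0.740) = -1.18 V.

-1.18 V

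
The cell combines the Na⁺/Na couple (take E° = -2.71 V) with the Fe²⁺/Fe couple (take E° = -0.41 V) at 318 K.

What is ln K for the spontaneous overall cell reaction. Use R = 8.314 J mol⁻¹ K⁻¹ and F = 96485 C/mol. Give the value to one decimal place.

167.9

Cathode: Fe²⁺/Fe; anode: Na⁺/Na. E°cell = (-0.41) − (-2.71) = +2.30 V, with n = 2.
ΔG° = −nFE° = −RT ln K, so ln K = nFE°/(RT) = (2)(96485)(+2.30) / ((8.314)(318)) = 167.873.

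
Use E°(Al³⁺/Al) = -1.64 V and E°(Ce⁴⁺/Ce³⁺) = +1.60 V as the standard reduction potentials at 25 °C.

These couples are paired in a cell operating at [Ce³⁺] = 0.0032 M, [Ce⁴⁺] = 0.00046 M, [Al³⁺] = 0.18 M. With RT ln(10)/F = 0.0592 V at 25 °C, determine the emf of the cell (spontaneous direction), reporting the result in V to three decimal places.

+3.205 V

Ce⁴⁺/Ce³⁺ is the cathode (higher E°), Al³⁺/Al the anode: E°cell = +1.60 − (-1.64) = +3.24 V, n = 3.
Overall: 3 Ce⁴⁺(aq) + Al(s) → 3 Ce³⁺(aq) + Al³⁺(aq)
Q = [Ce³⁺]^3·[Al³⁺] / ([Ce⁴⁺]^3); log Q = 1.782.
E = E° − (0.0592/n) log Q = +3.24 − (0.0592/3)(1.782) = +3.205 V.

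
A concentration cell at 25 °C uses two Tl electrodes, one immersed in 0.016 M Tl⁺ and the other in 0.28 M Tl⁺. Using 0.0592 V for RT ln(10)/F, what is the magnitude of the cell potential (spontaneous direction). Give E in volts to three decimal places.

+0.074 V

For a concentration cell E°cell = 0. The 0.28 M side is the cathode (reduction is favoured where [Tl⁺] is higher).
With n = 1, E = −(0.0592/1) log([Tl⁺]ₐₙ/[Tl⁺]꜀ₐₜ) = −(0.0592/1) log(0.016/0.28) = −(0.0592/1)(-1.243) = +0.074 V.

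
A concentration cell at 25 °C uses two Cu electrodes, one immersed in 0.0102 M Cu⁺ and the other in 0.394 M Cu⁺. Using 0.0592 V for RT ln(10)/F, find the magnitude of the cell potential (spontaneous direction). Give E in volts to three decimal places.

+0.094 V

For a concentration cell E°cell = 0. The 0.394 M side is the cathode (reduction is favoured where [Cu⁺] is higher).
With n = 1, E = −(0.0592/1) log([Cu⁺]ₐₙ/[Cu⁺]꜀ₐₜ) = −(0.0592/1) log(0.0102/0.394) = −(0.0592/1)(-1.587) = +0.094 V.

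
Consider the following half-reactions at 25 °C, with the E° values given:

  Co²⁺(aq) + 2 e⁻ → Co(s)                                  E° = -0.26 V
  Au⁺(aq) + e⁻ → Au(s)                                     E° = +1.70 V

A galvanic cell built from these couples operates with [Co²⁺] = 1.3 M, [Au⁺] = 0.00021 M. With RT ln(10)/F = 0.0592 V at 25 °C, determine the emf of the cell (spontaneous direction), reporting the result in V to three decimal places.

Au⁺/Au is the cathode (higher E°), Co²⁺/Co the anode: E°cell = +1.70 − (-0.26) = +1.96 V, n = 2.
Overall: 2 Au⁺(aq) + Co(s) → 2 Au(s) + Co²⁺(aq)
Q = [Co²⁺] / ([Au⁺]^2); log Q = 7.470.
E = E° − (0.0592/n) log Q = +1.96 − (0.0592/2)(7.470) = +1.739 V.

+1.739 V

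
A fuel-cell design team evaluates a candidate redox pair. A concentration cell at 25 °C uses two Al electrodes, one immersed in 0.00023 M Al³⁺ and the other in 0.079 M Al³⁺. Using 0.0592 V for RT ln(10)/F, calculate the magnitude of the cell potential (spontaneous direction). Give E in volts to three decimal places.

+0.050 V

For a concentration cell E°cell = 0. The 0.079 M side is the cathode (reduction is favoured where [Al³⁺] is higher).
With n = 3, E = −(0.0592/3) log([Al³⁺]ₐₙ/[Al³⁺]꜀ₐₜ) = −(0.0592/3) log(0.00023/0.079) = −(0.0592/3)(-2.536) = +0.050 V.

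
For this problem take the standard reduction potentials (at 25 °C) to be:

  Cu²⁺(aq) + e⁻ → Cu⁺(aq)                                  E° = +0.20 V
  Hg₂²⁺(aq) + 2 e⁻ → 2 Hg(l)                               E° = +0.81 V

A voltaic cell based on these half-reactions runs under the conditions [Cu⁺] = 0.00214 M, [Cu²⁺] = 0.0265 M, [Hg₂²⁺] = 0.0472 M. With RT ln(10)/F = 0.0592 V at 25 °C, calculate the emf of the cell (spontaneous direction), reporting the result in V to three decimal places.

Hg₂²⁺/Hg is the cathode (higher E°), Cu²⁺/Cu⁺ the anode: E°cell = +0.81 − (+0.20) = +0.61 V, n = 2.
Overall: Hg₂²⁺(aq) + 2 Cu⁺(aq) → 2 Hg(l) + 2 Cu²⁺(aq)
Q = [Cu²⁺]^2 / ([Hg₂²⁺]·[Cu⁺]^2); log Q = 3.512.
E = E° − (0.0592/n) log Q = +0.61 − (0.0592/2)(3.512) = +0.506 V.

+0.506 V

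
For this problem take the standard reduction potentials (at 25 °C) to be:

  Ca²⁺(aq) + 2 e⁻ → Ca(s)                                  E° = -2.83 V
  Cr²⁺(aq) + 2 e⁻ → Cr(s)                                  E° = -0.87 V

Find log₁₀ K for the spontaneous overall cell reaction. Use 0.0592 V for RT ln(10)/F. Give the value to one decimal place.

Cathode: Cr²⁺/Cr; anode: Ca²⁺/Ca. E°cell = +1.96 V, n = 2.
log K = nE°cell / 0.0592 = (2)(+1.96) / 0.0592 = 66.2.

66.2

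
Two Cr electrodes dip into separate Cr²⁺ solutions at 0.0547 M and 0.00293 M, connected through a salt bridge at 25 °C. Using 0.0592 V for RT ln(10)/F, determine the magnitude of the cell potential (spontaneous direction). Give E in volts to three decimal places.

+0.038 V

For a concentration cell E°cell = 0. The 0.0547 M side is the cathode (reduction is favoured where [Cr²⁺] is higher).
With n = 2, E = −(0.0592/2) log([Cr²⁺]ₐₙ/[Cr²⁺]꜀ₐₜ) = −(0.0592/2) log(0.00293/0.0547) = −(0.0592/2)(-1.271) = +0.038 V.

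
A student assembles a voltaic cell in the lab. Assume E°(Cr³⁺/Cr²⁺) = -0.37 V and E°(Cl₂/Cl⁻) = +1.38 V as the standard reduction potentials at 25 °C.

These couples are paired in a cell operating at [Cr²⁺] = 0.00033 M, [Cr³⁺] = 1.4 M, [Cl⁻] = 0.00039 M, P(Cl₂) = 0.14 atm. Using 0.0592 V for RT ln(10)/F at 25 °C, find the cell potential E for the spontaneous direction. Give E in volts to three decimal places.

+1.712 V

Cl₂/Cl⁻ is the cathode (higher E°), Cr³⁺/Cr²⁺ the anode: E°cell = +1.38 − (-0.37) = +1.75 V, n = 2.
Overall: Cl₂(g) + 2 Cr²⁺(aq) → 2 Cl⁻(aq) + 2 Cr³⁺(aq)
Q = [Cl⁻]^2·[Cr³⁺]^2 / (P(Cl₂)·[Cr²⁺]^2); log Q = 1.291.
E = E° − (0.0592/n) log Q = +1.75 − (0.0592/2)(1.291) = +1.712 V.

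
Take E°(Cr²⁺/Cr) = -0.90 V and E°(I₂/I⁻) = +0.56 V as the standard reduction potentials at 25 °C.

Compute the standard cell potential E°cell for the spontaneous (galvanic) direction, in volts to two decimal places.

The I₂/I⁻ couple has the higher reduction potential, so it is the cathode; Cr²⁺/Cr is oxidised at the anode.
E°cell = E°(cathode) − E°(anode) = (+0.56) − (-0.90) = +1.46 V.
Since E°cell > 0, the reaction is spontaneous under standard conditions.

+1.46 V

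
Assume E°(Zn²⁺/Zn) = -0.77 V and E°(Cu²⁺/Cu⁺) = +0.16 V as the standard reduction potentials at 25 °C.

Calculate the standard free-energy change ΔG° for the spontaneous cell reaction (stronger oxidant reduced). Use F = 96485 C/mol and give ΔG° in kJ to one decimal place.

-179.5 kJ

Cu²⁺/Cu⁺ (E° = +0.16 V) is the cathode; Zn²⁺/Zn (E° = -0.77 V) is the anode, so E°cell = +0.93 V.
Balancing electrons gives n = 2 (lcm of 1 and 2).
ΔG° = −nFE° = −(2)(96485)(+0.93) = -179,462 J = -179.5 kJ.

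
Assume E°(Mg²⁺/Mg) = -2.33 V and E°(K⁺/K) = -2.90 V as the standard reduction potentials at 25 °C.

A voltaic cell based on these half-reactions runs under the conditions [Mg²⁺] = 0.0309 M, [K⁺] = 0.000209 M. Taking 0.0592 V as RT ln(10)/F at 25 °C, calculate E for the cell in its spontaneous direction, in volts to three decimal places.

Mg²⁺/Mg is the cathode (higher E°), K⁺/K the anode: E°cell = -2.33 − (-2.90) = +0.57 V, n = 2.
Overall: Mg²⁺(aq) + 2 K(s) → Mg(s) + 2 K⁺(aq)
Q = [K⁺]^2 / ([Mg²⁺]); log Q = -5.850.
E = E° − (0.0592/n) log Q = +0.57 − (0.0592/2)(-5.850) = +0.743 V.

+0.743 V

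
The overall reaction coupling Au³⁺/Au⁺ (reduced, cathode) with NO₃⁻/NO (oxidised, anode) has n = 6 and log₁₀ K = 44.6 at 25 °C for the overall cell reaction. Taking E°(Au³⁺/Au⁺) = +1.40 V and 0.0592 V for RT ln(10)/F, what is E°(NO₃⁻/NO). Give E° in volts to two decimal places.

E°cell = (0.0592/n)·log K = (0.0592/6)(44.6) = +0.440 V.
Since Au³⁺/Au⁺ is the cathode and NO₃⁻/NO the anode, E°cell = E°(Au³⁺/Au⁺) − E°(NO₃⁻/NO).
So E°(NO₃⁻/NO) = E°(Au³⁺/Au⁺) − E°cell = (+1.40) − (+0.440) = +0.96 V.

+0.96 V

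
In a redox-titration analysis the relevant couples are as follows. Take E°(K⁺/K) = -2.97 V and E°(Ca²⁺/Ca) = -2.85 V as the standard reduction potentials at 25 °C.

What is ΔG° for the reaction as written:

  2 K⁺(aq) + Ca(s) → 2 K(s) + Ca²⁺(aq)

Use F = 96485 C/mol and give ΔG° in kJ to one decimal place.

As written, K⁺/K is reduced (cathode) and Ca²⁺/Ca is oxidised (anode), so E°cell = (-2.97) − (-2.85) = -0.12 V.
Balancing electrons gives n = 2.
ΔG° = −nFE° = −(2)(96485)(-0.12) = 23,156 J = +23.2 kJ.

+23.2 kJ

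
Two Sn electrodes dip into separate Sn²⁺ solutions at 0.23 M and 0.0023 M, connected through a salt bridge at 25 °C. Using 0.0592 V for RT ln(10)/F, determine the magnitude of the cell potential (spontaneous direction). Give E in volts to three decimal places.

+0.059 V

For a concentration cell E°cell = 0. The 0.23 M side is the cathode (reduction is favoured where [Sn²⁺] is higher).
With n = 2, E = −(0.0592/2) log([Sn²⁺]ₐₙ/[Sn²⁺]꜀ₐₜ) = −(0.0592/2) log(0.0023/0.23) = −(0.0592/2)(-2.000) = +0.059 V.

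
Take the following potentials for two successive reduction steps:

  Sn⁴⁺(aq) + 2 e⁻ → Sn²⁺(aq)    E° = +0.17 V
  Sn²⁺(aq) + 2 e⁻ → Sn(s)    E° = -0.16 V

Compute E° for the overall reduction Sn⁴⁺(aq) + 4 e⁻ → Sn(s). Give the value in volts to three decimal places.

+0.005 V

Adding the free-energy changes (−nFE°) of the two steps gives −n₃FE°₃ = −n₁FE°₁ − n₂FE°₂.
E°₃ = (2×+0.17 + 2×-0.16) / 4 = (+0.020) / 4 = +0.005 V.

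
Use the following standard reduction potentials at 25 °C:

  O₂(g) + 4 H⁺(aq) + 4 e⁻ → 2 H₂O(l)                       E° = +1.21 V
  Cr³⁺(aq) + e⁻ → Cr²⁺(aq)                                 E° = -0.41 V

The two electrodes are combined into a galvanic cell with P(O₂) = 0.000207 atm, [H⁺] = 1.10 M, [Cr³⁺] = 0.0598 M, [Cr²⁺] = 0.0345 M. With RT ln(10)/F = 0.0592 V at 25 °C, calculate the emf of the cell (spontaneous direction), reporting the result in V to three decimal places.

+1.554 V

O₂/H₂O is the cathode (higher E°), Cr³⁺/Cr²⁺ the anode: E°cell = +1.21 − (-0.41) = +1.62 V, n = 4.
Overall: O₂(g) + 4 H⁺(aq) + 4 Cr²⁺(aq) → 2 H₂O(l) + 4 Cr³⁺(aq)
Q = [Cr³⁺]^4 / (P(O₂)·[H⁺]^4·[Cr²⁺]^4); log Q = 4.474.
E = E° − (0.0592/n) log Q = +1.62 − (0.0592/4)(4.474) = +1.554 V.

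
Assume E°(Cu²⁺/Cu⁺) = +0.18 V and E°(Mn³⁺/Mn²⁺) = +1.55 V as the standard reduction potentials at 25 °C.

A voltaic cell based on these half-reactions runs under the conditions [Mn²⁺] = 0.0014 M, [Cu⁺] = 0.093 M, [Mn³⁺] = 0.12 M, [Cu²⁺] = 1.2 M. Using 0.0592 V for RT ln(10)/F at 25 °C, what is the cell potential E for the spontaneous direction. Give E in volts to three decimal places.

+1.419 V

Mn³⁺/Mn²⁺ is the cathode (higher E°), Cu²⁺/Cu⁺ the anode: E°cell = +1.55 − (+0.18) = +1.37 V, n = 1.
Overall: Mn³⁺(aq) + Cu⁺(aq) → Mn²⁺(aq) + Cu²⁺(aq)
Q = [Mn²⁺]·[Cu²⁺] / ([Mn³⁺]·[Cu⁺]); log Q = -0.822.
E = E° − (0.0592/n) log Q = +1.37 − (0.0592/1)(-0.822) = +1.419 V.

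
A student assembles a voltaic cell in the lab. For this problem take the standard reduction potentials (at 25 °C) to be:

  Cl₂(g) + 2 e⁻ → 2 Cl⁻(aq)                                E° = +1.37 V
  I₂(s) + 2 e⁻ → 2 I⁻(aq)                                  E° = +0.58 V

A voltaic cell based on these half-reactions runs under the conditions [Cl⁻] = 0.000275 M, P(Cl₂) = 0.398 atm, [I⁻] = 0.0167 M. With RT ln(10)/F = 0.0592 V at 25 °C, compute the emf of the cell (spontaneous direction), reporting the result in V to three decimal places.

Cl₂/Cl⁻ is the cathode (higher E°), I₂/I⁻ the anode: E°cell = +1.37 − (+0.58) = +0.79 V, n = 2.
Overall: Cl₂(g) + 2 I⁻(aq) → 2 Cl⁻(aq) + I₂(s)
Q = [Cl⁻]^2 / (P(Cl₂)·[I⁻]^2); log Q = -3.167.
E = E° − (0.0592/n) log Q = +0.79 − (0.0592/2)(-3.167) = +0.884 V.

+0.884 V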